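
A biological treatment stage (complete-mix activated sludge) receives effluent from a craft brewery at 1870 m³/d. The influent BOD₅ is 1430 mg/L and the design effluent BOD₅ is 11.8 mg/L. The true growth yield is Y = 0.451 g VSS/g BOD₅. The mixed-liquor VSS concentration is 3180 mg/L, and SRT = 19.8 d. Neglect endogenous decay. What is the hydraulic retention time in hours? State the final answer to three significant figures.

τ ≈ 95.6 h

V·X = Y·Q·ΔS·θ_c gives V = 0.451 × 1870 × (1430 − 11.8) × 19.8 / 3180 = 7447 m³.
Hydraulic retention time τ = V/Q = 7447 / 1870 = 3.982 d = 95.58 h.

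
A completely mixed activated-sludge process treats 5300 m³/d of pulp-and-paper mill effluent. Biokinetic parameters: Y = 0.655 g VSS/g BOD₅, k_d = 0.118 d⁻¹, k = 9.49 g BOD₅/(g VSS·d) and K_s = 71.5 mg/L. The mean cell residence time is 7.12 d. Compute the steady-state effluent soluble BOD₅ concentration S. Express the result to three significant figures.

S ≈ 3.10 mg/L

Effluent substrate depends only on kinetics and SRT: S = K_s(1 + k_d θ_c) / [θ_c(Yk − k_d) − 1] = 71.5 × (1 + 0.118 × 7.12) / [7.12 × (0.655 × 9.49 − 0.118) − 1] = 131.6 / 42.42 = 3.102 mg/L.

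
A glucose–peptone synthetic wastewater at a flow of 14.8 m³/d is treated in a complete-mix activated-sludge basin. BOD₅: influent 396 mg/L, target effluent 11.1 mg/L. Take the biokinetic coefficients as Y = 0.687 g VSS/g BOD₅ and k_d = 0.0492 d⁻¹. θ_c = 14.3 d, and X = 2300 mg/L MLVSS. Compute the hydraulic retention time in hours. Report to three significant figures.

Rearranging the biomass balance for a CMAS with decay, V = Y·Q·ΔS·θ_c / [X·(1+k_d θ_c)] = 0.687 × 14.8 × (396 − 11.1) × 14.3 / [2300 × (1 + 0.0492 × 14.3)] = 5.6×10^4 / 3918 = 14.28 m³.
τ = V/Q = 14.28/14.8 = 0.9651 d, or 23.16 h.

τ ≈ 23.2 h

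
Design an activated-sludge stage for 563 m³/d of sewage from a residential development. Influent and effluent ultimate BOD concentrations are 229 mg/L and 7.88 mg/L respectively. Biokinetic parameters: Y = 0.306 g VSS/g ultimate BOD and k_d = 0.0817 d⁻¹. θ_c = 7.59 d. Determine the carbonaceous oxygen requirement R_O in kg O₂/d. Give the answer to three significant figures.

R_O ≈ 91.1 kg O₂/d

Correct the yield for decay: Y_obs = Y/(1 + k_d θ_c) = 0.306 / (1 + 0.0817 × 7.59) = 0.306 / 1.620 = 0.1889.
Q·(S₀ − S) = 563 × (229 − 7.88) × 10⁻³ = 124.5 kg/d removed.
Net sludge production P_X = 0.1889 × 124.5 = 23.51 kg VSS/d.
R_O = Q·ΔS − 1.42 P_X = 124.5 − 33.39 = 91.10 kg O₂/d.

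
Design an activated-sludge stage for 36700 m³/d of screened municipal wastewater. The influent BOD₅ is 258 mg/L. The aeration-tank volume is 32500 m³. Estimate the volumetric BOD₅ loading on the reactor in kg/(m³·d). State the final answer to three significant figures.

L_v = Q S₀ / V = 36700 × 258 × 10⁻³ / 32500 = 0.2913 kg/(m³·d).

L_v ≈ 0.291 kg BOD₅/(m³·d)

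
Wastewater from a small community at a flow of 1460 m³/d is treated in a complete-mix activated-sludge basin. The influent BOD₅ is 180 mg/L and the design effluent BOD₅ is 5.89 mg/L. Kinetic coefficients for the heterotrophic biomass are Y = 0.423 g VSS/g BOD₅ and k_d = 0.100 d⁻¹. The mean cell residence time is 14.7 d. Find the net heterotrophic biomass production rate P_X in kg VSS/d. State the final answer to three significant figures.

Observed yield with endogenous decay: Y_obs = Y / (1 + k_d·θ_c) = 0.423 / (1 + 0.100 × 14.7) = 0.423 / 2.470 = 0.1713 g VSS/g BOD₅.
Mass of BOD₅ removed per day: Q(S₀ − S) = 1460 × 174.1 g/m³ = 254.2 kg/d.
Biomass produced: P_X = Y_obs·Q·ΔS = 0.1713 × 254.2 ≈ 43.53 kg VSS/d.

P_X ≈ 43.5 kg VSS/d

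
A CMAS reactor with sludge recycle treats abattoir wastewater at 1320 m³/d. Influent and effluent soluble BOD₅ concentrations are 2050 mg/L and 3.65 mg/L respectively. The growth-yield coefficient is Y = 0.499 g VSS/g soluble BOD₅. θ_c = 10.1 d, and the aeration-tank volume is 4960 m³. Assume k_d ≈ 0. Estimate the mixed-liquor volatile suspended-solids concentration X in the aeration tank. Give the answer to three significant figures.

X = Y·Q·ΔS·θ_c / V = 0.499 × 1320 × (2050 − 3.65) × 10.1 / 4960 = 2745 mg/L.

X ≈ 2740 mg/L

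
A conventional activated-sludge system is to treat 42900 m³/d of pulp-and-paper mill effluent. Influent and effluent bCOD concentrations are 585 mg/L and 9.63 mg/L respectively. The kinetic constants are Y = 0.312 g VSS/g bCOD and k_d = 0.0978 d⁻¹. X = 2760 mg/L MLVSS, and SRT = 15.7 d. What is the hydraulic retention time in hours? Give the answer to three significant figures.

Steady-state biomass mass balance: V·X·(1 + k_d·θ_c) = Y·Q·(S₀ − S)·θ_c, so V = 0.312 × 42900 × (585 − 9.63) × 15.7 / [2760 × (1 + 0.0978 × 15.7)] = 1.21×10^8 / 6998 = 17278 m³.
HRT = V/Q = 17278 m³ / 42900 m³·d⁻¹ = 0.4028 d × 24 = 9.666 h.

τ ≈ 9.67 h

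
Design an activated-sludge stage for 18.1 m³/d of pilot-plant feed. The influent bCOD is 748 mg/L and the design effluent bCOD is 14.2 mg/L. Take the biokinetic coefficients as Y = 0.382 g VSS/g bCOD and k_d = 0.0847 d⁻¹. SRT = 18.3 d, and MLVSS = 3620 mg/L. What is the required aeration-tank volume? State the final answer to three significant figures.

From the SRT design equation V = Y Q (S₀−S) θ_c / [X (1 + k_d θ_c)] = 0.382 × 18.1 × (748 − 14.2) × 18.3 / [3620 × (1 + 0.0847 × 18.3)] = 9.28×10^4 / 9231 = 10.06 m³.

V ≈ 10.1 m³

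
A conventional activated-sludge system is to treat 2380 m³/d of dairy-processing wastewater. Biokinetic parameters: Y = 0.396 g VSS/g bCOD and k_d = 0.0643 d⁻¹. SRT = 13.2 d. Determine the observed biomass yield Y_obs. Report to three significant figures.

Observed yield with endogenous decay: Y_obs = Y / (1 + k_d·θ_c) = 0.396 / (1 + 0.0643 × 13.2) = 0.396 / 1.849 = 0.2142 g VSS/g bCOD.

Y_obs ≈ 0.214 g VSS/g bCOD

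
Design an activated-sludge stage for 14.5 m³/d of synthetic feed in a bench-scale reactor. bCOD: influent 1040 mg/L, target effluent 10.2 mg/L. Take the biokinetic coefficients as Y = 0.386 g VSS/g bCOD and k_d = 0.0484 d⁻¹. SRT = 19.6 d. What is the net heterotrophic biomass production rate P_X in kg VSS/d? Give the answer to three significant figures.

Observed yield with endogenous decay: Y_obs = Y / (1 + k_d·θ_c) = 0.386 / (1 + 0.0484 × 19.6) = 0.386 / 1.949 = 0.1981 g VSS/g bCOD.
Substrate removed = Q·(S₀ − S) = 14.5 m³/d × (1040 − 10.2) g/m³ = 1.49×10^4 g/d = 14.93 kg/d.
So the net sludge growth is P_X = 0.1981 × 14.93 = 2.958 kg VSS/d.

P_X ≈ 2.96 kg VSS/d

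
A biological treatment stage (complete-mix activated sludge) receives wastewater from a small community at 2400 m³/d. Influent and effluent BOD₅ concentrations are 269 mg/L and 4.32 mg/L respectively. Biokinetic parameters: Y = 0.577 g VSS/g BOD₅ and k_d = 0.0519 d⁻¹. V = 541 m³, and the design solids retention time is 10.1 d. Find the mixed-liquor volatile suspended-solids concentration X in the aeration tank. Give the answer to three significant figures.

X ≈ 4490 mg/L

From V·X·(1 + k_d·θ_c) = Y·Q·(S₀ − S)·θ_c: X = 0.577 × 2400 × (269 − 4.32) × 10.1 / [541 × (1 + 0.0519 × 10.1)] = 4489 mg/L.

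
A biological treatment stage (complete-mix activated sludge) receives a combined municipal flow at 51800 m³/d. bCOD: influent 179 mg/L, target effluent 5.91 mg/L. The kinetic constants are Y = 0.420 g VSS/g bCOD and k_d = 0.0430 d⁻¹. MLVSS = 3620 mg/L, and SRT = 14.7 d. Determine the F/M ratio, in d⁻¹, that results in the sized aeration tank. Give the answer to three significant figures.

F/M ≈ 0.273 d⁻¹

Rearranging the biomass balance for a CMAS with decay, V = Y·Q·ΔS·θ_c / [X·(1+k_d θ_c)] = 0.420 × 51800 × (179 − 5.91) × 14.7 / [3620 × (1 + 0.0430 × 14.7)] = 5.54×10^7 / 5908 = 9369 m³.
F/M = applied load / biomass = Q·S₀/(V·X) = 51800 × 179 / (9369 × 3620) = 0.2734 d⁻¹.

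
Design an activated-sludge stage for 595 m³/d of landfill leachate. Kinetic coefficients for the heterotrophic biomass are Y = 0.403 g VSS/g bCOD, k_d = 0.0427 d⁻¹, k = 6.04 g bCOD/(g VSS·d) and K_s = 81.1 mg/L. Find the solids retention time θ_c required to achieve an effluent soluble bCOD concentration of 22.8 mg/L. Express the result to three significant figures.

θ_c ≈ 2.03 d

Specific growth rate at S = 22.8 mg/L: μ = YkS/(K_s+S) = 0.403·6.04·22.8/(81.1+22.8) = 0.5341 d⁻¹.
1/θ_c = 0.5341 − 0.0427 = 0.4914 d⁻¹, so θ_c = 2.035 d.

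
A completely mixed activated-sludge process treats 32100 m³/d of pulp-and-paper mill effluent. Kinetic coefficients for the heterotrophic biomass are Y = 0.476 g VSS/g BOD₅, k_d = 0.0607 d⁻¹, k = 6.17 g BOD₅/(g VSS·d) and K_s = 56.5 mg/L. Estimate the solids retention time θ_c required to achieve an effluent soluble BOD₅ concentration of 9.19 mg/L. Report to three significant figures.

From 1/θ_c = Y·k·S/(K_s + S) − k_d: Y·k·S/(K_s+S) = 0.476 × 6.17 × 9.19 / (56.5 + 9.19) = 0.4109 d⁻¹.
θ_c = 1/(μ − k_d) = 1/(0.4109 − 0.0607) = 1/0.3502 = 2.856 d.

θ_c ≈ 2.86 d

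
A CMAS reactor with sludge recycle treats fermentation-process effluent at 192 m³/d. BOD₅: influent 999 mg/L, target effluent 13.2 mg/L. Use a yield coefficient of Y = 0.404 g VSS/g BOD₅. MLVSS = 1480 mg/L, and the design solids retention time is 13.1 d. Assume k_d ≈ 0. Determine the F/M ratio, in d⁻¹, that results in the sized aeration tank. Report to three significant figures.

With k_d = 0 the design equation reduces to V = Y Q (S₀−S) θ_c / X = 0.404 × 192 × (999 − 13.2) × 13.1 / 1480 = 676.8 m³.
F/M = Q·S₀ / (V·X) = 192 × 999 / (676.8 × 1480) = 0.1915 g BOD₅·(g VSS·d)⁻¹.

F/M ≈ 0.191 d⁻¹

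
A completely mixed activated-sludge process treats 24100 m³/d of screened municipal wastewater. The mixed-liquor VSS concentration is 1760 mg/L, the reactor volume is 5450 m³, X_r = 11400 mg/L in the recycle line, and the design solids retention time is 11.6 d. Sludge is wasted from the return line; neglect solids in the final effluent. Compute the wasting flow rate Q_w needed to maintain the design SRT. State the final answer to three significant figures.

Q_w ≈ 72.5 m³/d

θ_c = V·X/(Q_w·X_r) when wasting from the recycle, so Q_w = V·X/(θ_c·X_r) = 5450 × 1760 / (11.6 × 11400) = 72.53 m³/d.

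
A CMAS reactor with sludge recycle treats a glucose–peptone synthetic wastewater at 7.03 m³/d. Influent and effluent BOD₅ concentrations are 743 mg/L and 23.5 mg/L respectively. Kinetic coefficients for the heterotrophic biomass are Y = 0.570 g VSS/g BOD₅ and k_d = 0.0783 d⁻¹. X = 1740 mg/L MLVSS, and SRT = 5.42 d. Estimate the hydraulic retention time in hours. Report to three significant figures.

τ ≈ 21.5 h

Steady-state biomass mass balance: V·X·(1 + k_d·θ_c) = Y·Q·(S₀ − S)·θ_c, so V = 0.570 × 7.03 × (743 − 23.5) × 5.42 / [1740 × (1 + 0.0783 × 5.42)] = 1.56×10^4 / 2478 = 6.305 m³.
HRT = V/Q = 6.305 m³ / 7.03 m³·d⁻¹ = 0.8969 d × 24 = 21.52 h.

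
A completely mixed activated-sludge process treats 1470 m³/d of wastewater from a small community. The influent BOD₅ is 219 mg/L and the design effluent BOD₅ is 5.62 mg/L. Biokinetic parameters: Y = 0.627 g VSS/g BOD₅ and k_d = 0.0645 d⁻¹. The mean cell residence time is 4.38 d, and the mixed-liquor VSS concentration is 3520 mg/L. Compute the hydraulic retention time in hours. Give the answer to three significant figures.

τ ≈ 3.12 h

Steady-state biomass mass balance: V·X·(1 + k_d·θ_c) = Y·Q·(S₀ − S)·θ_c, so V = 0.627 × 1470 × (219 − 5.62) × 4.38 / [3520 × (1 + 0.0645 × 4.38)] = 8.61×10^5 / 4514 = 190.8 m³.
HRT = V/Q = 190.8 m³ / 1470 m³·d⁻¹ = 0.1298 d × 24 = 3.115 h.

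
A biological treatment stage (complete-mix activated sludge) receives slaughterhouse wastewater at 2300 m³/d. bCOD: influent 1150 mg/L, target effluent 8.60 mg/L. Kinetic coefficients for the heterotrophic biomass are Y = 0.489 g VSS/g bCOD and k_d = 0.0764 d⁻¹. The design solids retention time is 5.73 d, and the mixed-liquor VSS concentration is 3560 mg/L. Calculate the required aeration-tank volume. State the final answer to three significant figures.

Rearranging the biomass balance for a CMAS with decay, V = Y·Q·ΔS·θ_c / [X·(1+k_d θ_c)] = 0.489 × 2300 × (1150 − 8.60) × 5.73 / [3560 × (1 + 0.0764 × 5.73)] = 7.36×10^6 / 5118 = 1437 m³.

V ≈ 1440 m³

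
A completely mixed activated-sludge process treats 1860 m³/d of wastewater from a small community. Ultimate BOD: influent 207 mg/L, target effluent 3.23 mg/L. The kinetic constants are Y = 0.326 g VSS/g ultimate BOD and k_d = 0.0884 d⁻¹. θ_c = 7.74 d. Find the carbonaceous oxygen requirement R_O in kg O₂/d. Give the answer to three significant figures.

Y_obs = Y / (1 + k_d θ_c) = 0.326 / (1 + 0.0884 × 7.74) = 0.326 / 1.684 = 0.1936.
Substrate removed = Q·(S₀ − S) = 1860 m³/d × (207 − 3.23) g/m³ = 3.79×10^5 g/d = 379.0 kg/d.
P_X = Y_obs·Q·(S₀ − S) = 0.1936 × 379.0 = 73.36 kg VSS/d.
R_O = Q·(S₀ − S) − 1.42·P_X = 379.0 − 1.42 × 73.36 = 274.8 kg O₂/d.

R_O ≈ 275 kg O₂/d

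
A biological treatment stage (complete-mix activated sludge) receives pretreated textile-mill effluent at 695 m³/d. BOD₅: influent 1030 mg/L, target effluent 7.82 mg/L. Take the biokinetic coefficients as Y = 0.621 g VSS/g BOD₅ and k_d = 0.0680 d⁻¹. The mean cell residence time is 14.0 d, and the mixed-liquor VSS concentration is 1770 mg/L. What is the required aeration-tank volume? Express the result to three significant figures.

V ≈ 1790 m³

Steady-state biomass mass balance: V·X·(1 + k_d·θ_c) = Y·Q·(S₀ − S)·θ_c, so V = 0.621 × 695 × (1030 − 7.82) × 14.0 / [1770 × (1 + 0.0680 × 14.0)] = 6.18×10^6 / 3455 = 1788 m³.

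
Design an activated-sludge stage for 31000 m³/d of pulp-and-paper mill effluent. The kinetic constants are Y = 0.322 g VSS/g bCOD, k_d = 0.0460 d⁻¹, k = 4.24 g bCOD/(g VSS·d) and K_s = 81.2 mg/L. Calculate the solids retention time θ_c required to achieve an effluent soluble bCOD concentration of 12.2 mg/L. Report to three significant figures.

θ_c ≈ 7.56 d

At the target effluent, Y k S/(K_s+S) = 0.322×4.24×12.2/93.40 = 0.1783 d⁻¹.
θ_c = 1/(μ − k_d) = 1/(0.1783 − 0.0460) = 1/0.1323 = 7.557 d.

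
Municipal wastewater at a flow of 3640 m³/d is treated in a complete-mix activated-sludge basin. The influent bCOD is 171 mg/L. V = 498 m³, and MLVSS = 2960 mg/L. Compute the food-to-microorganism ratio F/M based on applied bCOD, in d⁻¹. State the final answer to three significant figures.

F/M ≈ 0.422 d⁻¹

Food-to-microorganism ratio F/M = Q S₀ / (V X) = 3640 × 171 / (498.0 × 2960) = 0.4223 d⁻¹.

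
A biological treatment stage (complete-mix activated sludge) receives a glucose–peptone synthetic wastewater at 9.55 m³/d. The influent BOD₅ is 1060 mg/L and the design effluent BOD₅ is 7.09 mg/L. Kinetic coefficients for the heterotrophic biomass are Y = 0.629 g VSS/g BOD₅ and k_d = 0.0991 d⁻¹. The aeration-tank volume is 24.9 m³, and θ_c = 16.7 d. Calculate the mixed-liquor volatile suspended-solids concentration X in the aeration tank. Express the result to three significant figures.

Solving the biomass balance for X: X = Y Q (S₀−S) θ_c / [V (1+k_d θ_c)] = 0.629 × 9.55 × (1060 − 7.09) × 16.7 / [24.9 × (1 + 0.0991 × 16.7)] = 1598 mg/L.

X ≈ 1600 mg/L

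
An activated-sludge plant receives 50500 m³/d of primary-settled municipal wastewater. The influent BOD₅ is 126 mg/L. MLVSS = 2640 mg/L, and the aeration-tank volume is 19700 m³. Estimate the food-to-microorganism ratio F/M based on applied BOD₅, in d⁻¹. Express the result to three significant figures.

Food-to-microorganism ratio F/M = Q S₀ / (V X) = 50500 × 126 / (19700 × 2640) = 0.1223 d⁻¹.

F/M ≈ 0.122 d⁻¹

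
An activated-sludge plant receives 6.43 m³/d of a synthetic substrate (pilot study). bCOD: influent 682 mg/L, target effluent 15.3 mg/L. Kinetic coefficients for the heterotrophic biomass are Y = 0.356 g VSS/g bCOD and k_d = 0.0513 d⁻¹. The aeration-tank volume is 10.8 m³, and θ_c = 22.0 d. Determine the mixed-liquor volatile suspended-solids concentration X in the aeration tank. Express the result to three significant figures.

From V·X·(1 + k_d·θ_c) = Y·Q·(S₀ − S)·θ_c: X = 0.356 × 6.43 × (682 − 15.3) × 22.0 / [10.8 × (1 + 0.0513 × 22.0)] = 1460 mg/L.

X ≈ 1460 mg/L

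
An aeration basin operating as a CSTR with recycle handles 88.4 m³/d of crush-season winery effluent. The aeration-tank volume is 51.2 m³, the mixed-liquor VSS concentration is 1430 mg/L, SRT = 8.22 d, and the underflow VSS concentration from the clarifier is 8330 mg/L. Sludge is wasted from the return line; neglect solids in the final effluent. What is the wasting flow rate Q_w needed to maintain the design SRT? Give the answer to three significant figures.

Q_w = (V·X)/(θ_c X_r) = 51.20 × 1430 / (8.22 × 8330) = 1.069 m³/d.

Q_w ≈ 1.07 m³/d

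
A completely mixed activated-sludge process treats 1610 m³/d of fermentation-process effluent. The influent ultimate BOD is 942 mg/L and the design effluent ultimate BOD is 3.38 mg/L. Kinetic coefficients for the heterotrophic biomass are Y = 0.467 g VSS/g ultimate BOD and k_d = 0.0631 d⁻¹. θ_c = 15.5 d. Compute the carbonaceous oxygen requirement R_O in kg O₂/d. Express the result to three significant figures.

Observed yield with endogenous decay: Y_obs = Y / (1 + k_d·θ_c) = 0.467 / (1 + 0.0631 × 15.5) = 0.467 / 1.978 = 0.2361 g VSS/g ultimate BOD.
Substrate removed = Q·(S₀ − S) = 1610 m³/d × (942 − 3.38) g/m³ = 1.51×10^6 g/d = 1511 kg/d.
P_X = Y_obs·Q·(S₀ − S) = 0.2361 × 1511 = 356.8 kg VSS/d.
R_O = Q·ΔS − 1.42 P_X = 1511 − 506.6 = 1005 kg O₂/d.

R_O ≈ 1000 kg O₂/d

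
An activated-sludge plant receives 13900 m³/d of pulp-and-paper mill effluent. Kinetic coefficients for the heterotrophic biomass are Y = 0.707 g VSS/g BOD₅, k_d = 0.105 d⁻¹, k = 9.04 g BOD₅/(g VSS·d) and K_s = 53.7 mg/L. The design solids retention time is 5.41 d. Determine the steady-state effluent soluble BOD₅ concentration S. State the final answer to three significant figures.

Effluent substrate depends only on kinetics and SRT: S = K_s(1 + k_d θ_c) / [θ_c(Yk − k_d) − 1] = 53.7 × (1 + 0.105 × 5.41) / [5.41 × (0.707 × 9.04 − 0.105) − 1] = 84.20 / 33.01 = 2.551 mg/L.

S ≈ 2.55 mg/L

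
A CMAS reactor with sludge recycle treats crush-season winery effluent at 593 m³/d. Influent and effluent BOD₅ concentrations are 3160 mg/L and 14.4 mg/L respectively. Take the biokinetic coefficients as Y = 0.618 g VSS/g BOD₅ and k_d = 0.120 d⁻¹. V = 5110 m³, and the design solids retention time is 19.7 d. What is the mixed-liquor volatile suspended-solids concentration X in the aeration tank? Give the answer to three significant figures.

X ≈ 1320 mg/L

From V·X·(1 + k_d·θ_c) = Y·Q·(S₀ − S)·θ_c: X = 0.618 × 593 × (3160 − 14.4) × 19.7 / [5110 × (1 + 0.120 × 19.7)] = 1321 mg/L.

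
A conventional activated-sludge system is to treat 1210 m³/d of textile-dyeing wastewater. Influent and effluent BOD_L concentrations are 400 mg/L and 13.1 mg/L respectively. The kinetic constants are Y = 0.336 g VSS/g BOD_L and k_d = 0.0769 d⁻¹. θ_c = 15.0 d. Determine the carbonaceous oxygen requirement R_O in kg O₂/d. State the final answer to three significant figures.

R_O ≈ 364 kg O₂/d

Y_obs = Y / (1 + k_d θ_c) = 0.336 / (1 + 0.0769 × 15.0) = 0.336 / 2.154 = 0.1560.
Q·(S₀ − S) = 1210 × (400 − 13.1) × 10⁻³ = 468.1 kg/d removed.
Biomass synthesised: P_X = Y_obs × 468.1 = 73.04 kg VSS/d.
R_O = Q·ΔS − 1.42 P_X = 468.1 − 103.7 = 364.4 kg O₂/d.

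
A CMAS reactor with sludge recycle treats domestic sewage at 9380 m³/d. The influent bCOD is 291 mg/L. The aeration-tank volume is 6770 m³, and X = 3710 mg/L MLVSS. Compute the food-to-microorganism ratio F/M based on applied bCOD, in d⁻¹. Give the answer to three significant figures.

Food-to-microorganism ratio F/M = Q S₀ / (V X) = 9380 × 291 / (6770 × 3710) = 0.1087 d⁻¹.

F/M ≈ 0.109 d⁻¹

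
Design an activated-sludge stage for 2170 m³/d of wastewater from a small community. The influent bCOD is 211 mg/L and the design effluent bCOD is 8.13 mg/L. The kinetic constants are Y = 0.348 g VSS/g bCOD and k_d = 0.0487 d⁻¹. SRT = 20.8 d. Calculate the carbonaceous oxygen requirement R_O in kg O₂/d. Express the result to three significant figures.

R_O ≈ 332 kg O₂/d

Y_obs = Y / (1 + k_d θ_c) = 0.348 / (1 + 0.0487 × 20.8) = 0.348 / 2.013 = 0.1729.
Q·(S₀ − S) = 2170 × (211 − 8.13) × 10⁻³ = 440.2 kg/d removed.
P_X = Y_obs·Q·(S₀ − S) = 0.1729 × 440.2 = 76.11 kg VSS/d.
R_O = Q·ΔS − 1.42 P_X = 440.2 − 108.1 = 332.2 kg O₂/d.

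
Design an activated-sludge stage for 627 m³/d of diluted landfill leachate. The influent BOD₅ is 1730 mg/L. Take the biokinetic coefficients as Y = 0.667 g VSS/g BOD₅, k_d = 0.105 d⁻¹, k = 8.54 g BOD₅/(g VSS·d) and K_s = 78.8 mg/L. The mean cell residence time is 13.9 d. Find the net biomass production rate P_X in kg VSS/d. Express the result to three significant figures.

From the Monod/SRT balance for a CMAS, S = K_s·(1+k_d θ_c)/[θ_c·(Y k − k_d) − 1] = 78.8 × (1 + 0.105 × 13.9) / [13.9 × (0.667 × 8.54 − 0.105) − 1] = 193.8 / 76.72 = 2.526 mg/L.
Y_obs = Y / (1 + k_d θ_c) = 0.667 / (1 + 0.105 × 13.9) = 0.667 / 2.460 = 0.2712.
Substrate removed = Q·(S₀ − S) = 627 m³/d × (1730 − 2.53) g/m³ = 1.08×10^6 g/d = 1083 kg/d.
Biomass produced: P_X = Y_obs·Q·ΔS = 0.2712 × 1083 ≈ 293.7 kg VSS/d.

P_X ≈ 294 kg VSS/d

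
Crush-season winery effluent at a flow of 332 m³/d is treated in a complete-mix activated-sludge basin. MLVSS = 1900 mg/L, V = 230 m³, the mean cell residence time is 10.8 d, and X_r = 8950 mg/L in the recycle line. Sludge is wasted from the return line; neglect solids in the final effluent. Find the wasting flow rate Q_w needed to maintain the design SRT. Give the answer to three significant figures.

Q_w ≈ 4.52 m³/d

Q_w = (V·X)/(θ_c X_r) = 230.0 × 1900 / (10.8 × 8950) = 4.521 m³/d.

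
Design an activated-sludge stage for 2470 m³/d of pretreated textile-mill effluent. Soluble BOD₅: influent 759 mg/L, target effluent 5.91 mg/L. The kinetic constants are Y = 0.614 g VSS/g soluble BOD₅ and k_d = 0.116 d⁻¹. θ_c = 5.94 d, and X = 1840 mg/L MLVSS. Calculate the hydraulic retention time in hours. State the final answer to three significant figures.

Rearranging the biomass balance for a CMAS with decay, V = Y·Q·ΔS·θ_c / [X·(1+k_d θ_c)] = 0.614 × 2470 × (759 − 5.91) × 5.94 / [1840 × (1 + 0.116 × 5.94)] = 6.78×10^6 / 3108 = 2183 m³.
HRT = V/Q = 2183 m³ / 2470 m³·d⁻¹ = 0.8838 d × 24 = 21.21 h.

τ ≈ 21.2 h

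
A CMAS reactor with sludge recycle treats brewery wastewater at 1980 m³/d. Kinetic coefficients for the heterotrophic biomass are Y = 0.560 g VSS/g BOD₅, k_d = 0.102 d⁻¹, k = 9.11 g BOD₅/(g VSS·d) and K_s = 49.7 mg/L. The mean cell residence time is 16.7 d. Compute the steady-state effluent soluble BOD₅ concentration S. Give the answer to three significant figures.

From the Monod/SRT balance for a CMAS, S = K_s·(1+k_d θ_c)/[θ_c·(Y k − k_d) − 1] = 49.7 × (1 + 0.102 × 16.7) / [16.7 × (0.560 × 9.11 − 0.102) − 1] = 134.4 / 82.49 = 1.629 mg/L.

S ≈ 1.63 mg/L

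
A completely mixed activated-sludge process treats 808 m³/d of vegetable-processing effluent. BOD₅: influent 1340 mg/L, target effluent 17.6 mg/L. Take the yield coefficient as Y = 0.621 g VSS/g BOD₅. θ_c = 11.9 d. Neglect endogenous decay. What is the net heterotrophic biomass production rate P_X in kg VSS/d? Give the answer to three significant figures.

P_X ≈ 664 kg VSS/d

With endogenous decay neglected, the observed yield equals the true yield: Y_obs = Y = 0.621 g VSS/g BOD₅.
Mass of BOD₅ removed per day: Q(S₀ − S) = 808 × 1322 g/m³ = 1068 kg/d.
P_X = Y_obs · Q(S₀ − S) = 0.6210 × 1068 = 663.5 kg VSS/d.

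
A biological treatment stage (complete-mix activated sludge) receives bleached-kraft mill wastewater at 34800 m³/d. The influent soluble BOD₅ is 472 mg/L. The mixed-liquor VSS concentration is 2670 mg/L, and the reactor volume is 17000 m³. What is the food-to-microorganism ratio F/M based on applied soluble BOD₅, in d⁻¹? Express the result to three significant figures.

F/M = applied load / biomass = Q·S₀/(V·X) = 34800 × 472 / (17000 × 2670) = 0.3619 d⁻¹.

F/M ≈ 0.362 d⁻¹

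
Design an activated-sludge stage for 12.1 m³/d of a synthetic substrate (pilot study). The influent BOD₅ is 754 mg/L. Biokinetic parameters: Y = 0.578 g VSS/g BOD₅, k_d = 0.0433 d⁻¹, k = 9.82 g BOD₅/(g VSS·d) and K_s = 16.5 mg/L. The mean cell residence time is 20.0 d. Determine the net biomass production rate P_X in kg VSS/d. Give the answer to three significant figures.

Effluent substrate depends only on kinetics and SRT: S = K_s(1 + k_d θ_c) / [θ_c(Yk − k_d) − 1] = 16.5 × (1 + 0.0433 × 20.0) / [20.0 × (0.578 × 9.82 − 0.0433) − 1] = 30.79 / 111.7 = 0.2758 mg/L.
Observed yield with endogenous decay: Y_obs = Y / (1 + k_d·θ_c) = 0.578 / (1 + 0.0433 × 20.0) = 0.578 / 1.866 = 0.3098 g VSS/g BOD₅.
Mass of BOD₅ removed per day: Q(S₀ − S) = 12.1 × 753.7 g/m³ = 9.120 kg/d.
Net biomass production P_X = Y_obs × Q·(S₀ − S) = 0.3098 × 9.120 = 2.825 kg VSS/d.

P_X ≈ 2.82 kg VSS/d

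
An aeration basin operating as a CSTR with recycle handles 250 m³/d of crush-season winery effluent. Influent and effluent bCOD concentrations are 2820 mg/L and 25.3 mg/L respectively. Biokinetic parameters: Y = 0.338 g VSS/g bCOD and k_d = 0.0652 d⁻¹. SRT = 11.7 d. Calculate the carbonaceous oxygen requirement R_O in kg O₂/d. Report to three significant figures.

Correct the yield for decay: Y_obs = Y/(1 + k_d θ_c) = 0.338 / (1 + 0.0652 × 11.7) = 0.338 / 1.763 = 0.1917.
Q·(S₀ − S) = 250 × (2820 − 25.3) × 10⁻³ = 698.7 kg/d removed.
Biomass synthesised: P_X = Y_obs × 698.7 = 134.0 kg VSS/d.
Carbonaceous O₂ demand = substrate oxidised − cell-mass equivalent = 698.7 − 1.42 × 134.0 = 508.5 kg O₂/d.

R_O ≈ 508 kg O₂/d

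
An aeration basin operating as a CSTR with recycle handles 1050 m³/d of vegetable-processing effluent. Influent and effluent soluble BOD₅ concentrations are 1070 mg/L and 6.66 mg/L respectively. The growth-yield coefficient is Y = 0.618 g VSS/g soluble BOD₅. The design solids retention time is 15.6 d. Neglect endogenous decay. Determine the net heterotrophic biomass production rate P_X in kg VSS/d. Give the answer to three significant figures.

P_X ≈ 690 kg VSS/d

Since k_d ≈ 0, Y_obs = Y = 0.618 g VSS/g soluble BOD₅.
Mass of soluble BOD₅ removed per day: Q(S₀ − S) = 1050 × 1063 g/m³ = 1117 kg/d.
So the net sludge growth is P_X = 0.6180 × 1117 = 690.0 kg VSS/d.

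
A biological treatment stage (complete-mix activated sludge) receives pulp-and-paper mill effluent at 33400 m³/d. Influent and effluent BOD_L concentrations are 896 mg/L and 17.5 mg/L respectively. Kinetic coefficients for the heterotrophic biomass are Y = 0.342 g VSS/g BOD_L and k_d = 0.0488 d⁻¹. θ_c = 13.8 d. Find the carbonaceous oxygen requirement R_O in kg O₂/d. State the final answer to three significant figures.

R_O ≈ 20800 kg O₂/d

Correct the yield for decay: Y_obs = Y/(1 + k_d θ_c) = 0.342 / (1 + 0.0488 × 13.8) = 0.342 / 1.673 = 0.2044.
Mass of BOD_L removed per day: Q(S₀ − S) = 33400 × 878.5 g/m³ = 29342 kg/d.
Biomass synthesised: P_X = Y_obs × 29342 = 5997 kg VSS/d.
R_O = Q·ΔS − 1.42 P_X = 29342 − 8515 = 20827 kg O₂/d.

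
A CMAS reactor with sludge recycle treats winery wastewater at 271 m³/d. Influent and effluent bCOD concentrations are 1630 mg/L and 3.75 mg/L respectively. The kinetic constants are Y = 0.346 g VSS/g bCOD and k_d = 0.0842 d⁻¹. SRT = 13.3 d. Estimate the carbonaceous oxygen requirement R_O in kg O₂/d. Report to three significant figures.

R_O ≈ 339 kg O₂/d

Correct the yield for decay: Y_obs = Y/(1 + k_d θ_c) = 0.346 / (1 + 0.0842 × 13.3) = 0.346 / 2.120 = 0.1632.
Substrate removed = Q·(S₀ − S) = 271 m³/d × (1630 − 3.75) g/m³ = 4.41×10^5 g/d = 440.7 kg/d.
Biomass synthesised: P_X = Y_obs × 440.7 = 71.93 kg VSS/d.
Carbonaceous O₂ demand = substrate oxidised − cell-mass equivalent = 440.7 − 1.42 × 71.93 = 338.6 kg O₂/d.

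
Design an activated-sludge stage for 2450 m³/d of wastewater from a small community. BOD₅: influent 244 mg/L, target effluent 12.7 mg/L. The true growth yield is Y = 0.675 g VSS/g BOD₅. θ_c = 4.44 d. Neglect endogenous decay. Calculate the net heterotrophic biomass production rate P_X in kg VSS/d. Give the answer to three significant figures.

P_X ≈ 383 kg VSS/d

Since k_d ≈ 0, Y_obs = Y = 0.675 g VSS/g BOD₅.
Q·(S₀ − S) = 2450 × (244 − 12.7) × 10⁻³ = 566.7 kg/d removed.
So the net sludge growth is P_X = 0.6750 × 566.7 = 382.5 kg VSS/d.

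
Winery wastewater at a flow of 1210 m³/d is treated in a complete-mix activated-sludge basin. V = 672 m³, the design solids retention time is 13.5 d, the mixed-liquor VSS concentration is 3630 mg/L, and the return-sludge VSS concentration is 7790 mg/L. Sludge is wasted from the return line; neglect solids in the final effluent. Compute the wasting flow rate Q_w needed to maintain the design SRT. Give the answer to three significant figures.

Q_w ≈ 23.2 m³/d

θ_c = V·X/(Q_w·X_r) when wasting from the recycle, so Q_w = V·X/(θ_c·X_r) = 672.0 × 3630 / (13.5 × 7790) = 23.20 m³/d.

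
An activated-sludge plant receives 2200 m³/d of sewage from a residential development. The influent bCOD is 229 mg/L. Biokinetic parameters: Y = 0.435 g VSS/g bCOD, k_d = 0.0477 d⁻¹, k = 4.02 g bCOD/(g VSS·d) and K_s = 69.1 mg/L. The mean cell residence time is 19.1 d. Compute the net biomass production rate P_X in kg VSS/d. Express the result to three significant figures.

From the Monod/SRT balance for a CMAS, S = K_s·(1+k_d θ_c)/[θ_c·(Y k − k_d) − 1] = 69.1 × (1 + 0.0477 × 19.1) / [19.1 × (0.435 × 4.02 − 0.0477) − 1] = 132.1 / 31.49 = 4.194 mg/L.
The observed yield is Y_obs = Y/(1 + k_d·θ_c) = 0.435 / (1 + 0.0477 × 19.1) = 0.435 / 1.911 = 0.2276 g VSS per g bCOD removed.
ΔS = 229 − 4.19 = 224.8 mg/L, so the substrate removal rate is 2200 × 224.8/1000 = 494.6 kg bCOD/d.
Net biomass production P_X = Y_obs × Q·(S₀ − S) = 0.2276 × 494.6 = 112.6 kg VSS/d.

P_X ≈ 113 kg VSS/d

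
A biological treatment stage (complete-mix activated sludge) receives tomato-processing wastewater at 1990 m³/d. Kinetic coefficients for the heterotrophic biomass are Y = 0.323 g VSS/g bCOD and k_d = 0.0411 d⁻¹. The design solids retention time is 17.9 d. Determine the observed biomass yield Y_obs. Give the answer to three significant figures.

Correct the yield for decay: Y_obs = Y/(1 + k_d θ_c) = 0.323 / (1 + 0.0411 × 17.9) = 0.323 / 1.736 = 0.1861.

Y_obs ≈ 0.186 g VSS/g bCOD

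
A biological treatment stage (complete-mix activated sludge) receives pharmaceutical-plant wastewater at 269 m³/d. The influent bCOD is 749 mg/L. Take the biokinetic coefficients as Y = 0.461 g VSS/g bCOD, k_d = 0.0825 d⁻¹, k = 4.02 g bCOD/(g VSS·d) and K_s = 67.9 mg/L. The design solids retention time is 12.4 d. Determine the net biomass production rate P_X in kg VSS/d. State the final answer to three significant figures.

Effluent substrate depends only on kinetics and SRT: S = K_s(1 + k_d θ_c) / [θ_c(Yk − k_d) − 1] = 67.9 × (1 + 0.0825 × 12.4) / [12.4 × (0.461 × 4.02 − 0.0825) − 1] = 137.4 / 20.96 = 6.554 mg/L.
The observed yield is Y_obs = Y/(1 + k_d·θ_c) = 0.461 / (1 + 0.0825 × 12.4) = 0.461 / 2.023 = 0.2279 g VSS per g bCOD removed.
Substrate removed = Q·(S₀ − S) = 269 m³/d × (749 − 6.55) g/m³ = 2×10^5 g/d = 199.7 kg/d.
P_X = Y_obs · Q(S₀ − S) = 0.2279 × 199.7 = 45.51 kg VSS/d.

P_X ≈ 45.5 kg VSS/d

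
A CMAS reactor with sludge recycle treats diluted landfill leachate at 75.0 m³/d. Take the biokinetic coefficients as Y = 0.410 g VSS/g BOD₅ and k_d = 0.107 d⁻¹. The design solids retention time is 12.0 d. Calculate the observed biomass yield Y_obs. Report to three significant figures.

Y_obs ≈ 0.180 g VSS/g BOD₅

The observed yield is Y_obs = Y/(1 + k_d·θ_c) = 0.410 / (1 + 0.107 × 12.0) = 0.410 / 2.284 = 0.1795 g VSS per g BOD₅ removed.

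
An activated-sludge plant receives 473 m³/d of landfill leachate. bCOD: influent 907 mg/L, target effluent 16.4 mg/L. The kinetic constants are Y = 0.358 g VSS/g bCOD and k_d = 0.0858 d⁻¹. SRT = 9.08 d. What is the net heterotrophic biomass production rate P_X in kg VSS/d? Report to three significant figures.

P_X ≈ 84.8 kg VSS/d

Correct the yield for decay: Y_obs = Y/(1 + k_d θ_c) = 0.358 / (1 + 0.0858 × 9.08) = 0.358 / 1.779 = 0.2012.
ΔS = 907 − 16.4 = 890.6 mg/L, so the substrate removal rate is 473 × 890.6/1000 = 421.3 kg bCOD/d.
Net biomass production P_X = Y_obs × Q·(S₀ − S) = 0.2012 × 421.3 = 84.77 kg VSS/d.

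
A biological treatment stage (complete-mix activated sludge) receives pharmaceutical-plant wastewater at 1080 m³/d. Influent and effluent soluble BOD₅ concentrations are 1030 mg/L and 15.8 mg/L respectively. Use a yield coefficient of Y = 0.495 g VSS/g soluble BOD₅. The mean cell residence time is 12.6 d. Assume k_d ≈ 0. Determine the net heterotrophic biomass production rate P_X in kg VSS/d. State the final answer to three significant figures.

With endogenous decay neglected, the observed yield equals the true yield: Y_obs = Y = 0.495 g VSS/g soluble BOD₅.
Mass of soluble BOD₅ removed per day: Q(S₀ − S) = 1080 × 1014 g/m³ = 1095 kg/d.
So the net sludge growth is P_X = 0.4950 × 1095 = 542.2 kg VSS/d.

P_X ≈ 542 kg VSS/d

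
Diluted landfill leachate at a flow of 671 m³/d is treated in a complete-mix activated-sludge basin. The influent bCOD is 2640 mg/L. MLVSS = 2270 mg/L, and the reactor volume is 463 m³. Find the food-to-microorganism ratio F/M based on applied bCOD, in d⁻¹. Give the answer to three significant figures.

Food-to-microorganism ratio F/M = Q S₀ / (V X) = 671 × 2640 / (463.0 × 2270) = 1.685 d⁻¹.

F/M ≈ 1.69 d⁻¹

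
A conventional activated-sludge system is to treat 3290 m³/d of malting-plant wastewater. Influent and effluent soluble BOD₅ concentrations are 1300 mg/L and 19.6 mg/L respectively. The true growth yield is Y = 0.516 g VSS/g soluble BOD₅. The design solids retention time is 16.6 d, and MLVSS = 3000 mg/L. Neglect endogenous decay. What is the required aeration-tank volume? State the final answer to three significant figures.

Biomass mass balance (decay neglected): V·X = Y·Q·(S₀ − S)·θ_c, so V = 0.516 × 3290 × (1300 − 19.6) × 16.6 / 3000 = 12028 m³.

V ≈ 12000 m³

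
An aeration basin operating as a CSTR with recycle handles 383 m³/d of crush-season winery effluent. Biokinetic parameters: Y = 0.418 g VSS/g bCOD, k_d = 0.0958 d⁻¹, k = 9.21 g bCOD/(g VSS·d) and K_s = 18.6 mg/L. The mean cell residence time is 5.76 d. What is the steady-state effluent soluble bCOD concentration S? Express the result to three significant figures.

S ≈ 1.40 mg/L

Effluent substrate depends only on kinetics and SRT: S = K_s(1 + k_d θ_c) / [θ_c(Yk − k_d) − 1] = 18.6 × (1 + 0.0958 × 5.76) / [5.76 × (0.418 × 9.21 − 0.0958) − 1] = 28.86 / 20.62 = 1.400 mg/L.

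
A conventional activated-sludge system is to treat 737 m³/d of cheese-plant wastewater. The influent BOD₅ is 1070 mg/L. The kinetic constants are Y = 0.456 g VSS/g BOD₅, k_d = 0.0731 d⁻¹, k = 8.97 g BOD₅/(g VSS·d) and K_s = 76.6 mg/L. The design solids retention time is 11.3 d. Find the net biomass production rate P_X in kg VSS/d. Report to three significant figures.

For a completely mixed reactor with recycle the Lawrence–McCarty relation gives S = K_s·(1 + k_d·θ_c) / [θ_c·(Y·k − k_d) − 1] = 76.6 × (1 + 0.0731 × 11.3) / [11.3 × (0.456 × 8.97 − 0.0731) − 1] = 139.9 / 44.39 = 3.151 mg/L.
Observed yield with endogenous decay: Y_obs = Y / (1 + k_d·θ_c) = 0.456 / (1 + 0.0731 × 11.3) = 0.456 / 1.826 = 0.2497 g VSS/g BOD₅.
Mass of BOD₅ removed per day: Q(S₀ − S) = 737 × 1067 g/m³ = 786.3 kg/d.
So the net sludge growth is P_X = 0.2497 × 786.3 = 196.3 kg VSS/d.

P_X ≈ 196 kg VSS/d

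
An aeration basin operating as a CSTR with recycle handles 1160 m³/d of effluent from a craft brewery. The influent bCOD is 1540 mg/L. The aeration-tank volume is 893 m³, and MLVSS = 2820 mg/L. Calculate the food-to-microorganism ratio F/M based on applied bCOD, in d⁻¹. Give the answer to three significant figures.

F/M = applied load / biomass = Q·S₀/(V·X) = 1160 × 1540 / (893.0 × 2820) = 0.7094 d⁻¹.

F/M ≈ 0.709 d⁻¹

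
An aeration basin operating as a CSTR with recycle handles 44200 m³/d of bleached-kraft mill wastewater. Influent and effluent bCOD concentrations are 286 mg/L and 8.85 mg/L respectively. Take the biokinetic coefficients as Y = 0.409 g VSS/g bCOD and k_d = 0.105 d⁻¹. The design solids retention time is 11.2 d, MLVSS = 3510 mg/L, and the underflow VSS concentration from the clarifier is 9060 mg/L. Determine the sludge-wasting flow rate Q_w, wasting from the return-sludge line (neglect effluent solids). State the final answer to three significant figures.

Steady-state biomass mass balance: V·X·(1 + k_d·θ_c) = Y·Q·(S₀ − S)·θ_c, so V = 0.409 × 44200 × (286 − 8.85) × 11.2 / [3510 × (1 + 0.105 × 11.2)] = 5.61×10^7 / 7638 = 7347 m³.
Wasting from the return line (neglecting effluent solids): Q_w = V·X / (θ_c·X_r) = 7347 × 3510 / (11.2 × 9060) = 254.1 m³/d.

Q_w ≈ 254 m³/d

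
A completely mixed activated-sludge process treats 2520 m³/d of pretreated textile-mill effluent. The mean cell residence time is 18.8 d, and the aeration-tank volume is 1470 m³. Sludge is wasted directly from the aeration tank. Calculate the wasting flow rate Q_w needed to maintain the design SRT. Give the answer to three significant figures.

With mixed-liquor wasting, θ_c = V/Q_w, so Q_w = V/θ_c = 1470/18.8 = 78.19 m³/d.

Q_w ≈ 78.2 m³/d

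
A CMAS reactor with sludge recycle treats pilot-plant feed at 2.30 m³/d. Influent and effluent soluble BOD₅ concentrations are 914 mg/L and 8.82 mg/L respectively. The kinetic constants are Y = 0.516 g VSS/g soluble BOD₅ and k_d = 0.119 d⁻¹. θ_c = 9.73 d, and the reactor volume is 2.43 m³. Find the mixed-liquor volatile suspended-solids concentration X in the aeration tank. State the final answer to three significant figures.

X ≈ 1990 mg/L

Solving the biomass balance for X: X = Y Q (S₀−S) θ_c / [V (1+k_d θ_c)] = 0.516 × 2.30 × (914 − 8.82) × 9.73 / [2.43 × (1 + 0.119 × 9.73)] = 1993 mg/L.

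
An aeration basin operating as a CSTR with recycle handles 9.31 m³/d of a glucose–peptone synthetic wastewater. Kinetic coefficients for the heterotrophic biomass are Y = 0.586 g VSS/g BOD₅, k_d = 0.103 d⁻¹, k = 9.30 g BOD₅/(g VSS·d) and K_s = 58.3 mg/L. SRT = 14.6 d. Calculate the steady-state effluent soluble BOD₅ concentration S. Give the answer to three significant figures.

S ≈ 1.89 mg/L

Effluent substrate depends only on kinetics and SRT: S = K_s(1 + k_d θ_c) / [θ_c(Yk − k_d) − 1] = 58.3 × (1 + 0.103 × 14.6) / [14.6 × (0.586 × 9.30 − 0.103) − 1] = 146.0 / 77.06 = 1.894 mg/L.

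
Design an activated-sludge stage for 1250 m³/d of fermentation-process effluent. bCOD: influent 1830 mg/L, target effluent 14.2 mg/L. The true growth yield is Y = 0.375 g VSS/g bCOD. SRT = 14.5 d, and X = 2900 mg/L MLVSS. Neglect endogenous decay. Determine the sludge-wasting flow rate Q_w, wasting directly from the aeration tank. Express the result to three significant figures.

Q_w ≈ 294 m³/d

Biomass mass balance (decay neglected): V·X = Y·Q·(S₀ − S)·θ_c, so V = 0.375 × 1250 × (1830 − 14.2) × 14.5 / 2900 = 4256 m³.
Wasting from the aeration tank: Q_w = V / θ_c = 4256 / 14.5 = 293.5 m³/d.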